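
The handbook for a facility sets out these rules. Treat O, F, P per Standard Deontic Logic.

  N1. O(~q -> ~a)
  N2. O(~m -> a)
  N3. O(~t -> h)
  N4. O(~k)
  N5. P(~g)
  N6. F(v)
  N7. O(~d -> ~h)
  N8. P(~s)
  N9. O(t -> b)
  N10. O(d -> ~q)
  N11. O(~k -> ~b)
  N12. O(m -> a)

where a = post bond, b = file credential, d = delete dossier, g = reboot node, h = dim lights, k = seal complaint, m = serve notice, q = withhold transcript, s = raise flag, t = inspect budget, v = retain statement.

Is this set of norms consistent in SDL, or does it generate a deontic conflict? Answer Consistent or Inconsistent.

Inconsistent

Premises 12 and 2 are O(m -> a) and O(~m -> a); every ideal world satisfies m or ~m, so in either case a holds — hence O(a).
Premise 1, O(~q -> ~a), contraposes to O(a -> q); with O(a) we get O(q).
Premise 10, O(d -> ~q), contraposes to O(q -> ~d); with O(q) we get O(~d).
From O(~d) and premise 7, O(~d -> ~h), we obtain O(~h).
Premise 3, O(~t -> h), contraposes to O(~h -> t); with O(~h) we get O(t).
Premise 9 is O(t -> b); since O(t), deontic closure gives O(b).
Premise 11 is O(~k -> ~b); contrapositively O(b -> k). Since O(b) holds, K gives O(k).
However, premise 4 gives O(~k).
We now have both O(k) and O(~k) — k is simultaneously obligatory and forbidden, violating the D-axiom.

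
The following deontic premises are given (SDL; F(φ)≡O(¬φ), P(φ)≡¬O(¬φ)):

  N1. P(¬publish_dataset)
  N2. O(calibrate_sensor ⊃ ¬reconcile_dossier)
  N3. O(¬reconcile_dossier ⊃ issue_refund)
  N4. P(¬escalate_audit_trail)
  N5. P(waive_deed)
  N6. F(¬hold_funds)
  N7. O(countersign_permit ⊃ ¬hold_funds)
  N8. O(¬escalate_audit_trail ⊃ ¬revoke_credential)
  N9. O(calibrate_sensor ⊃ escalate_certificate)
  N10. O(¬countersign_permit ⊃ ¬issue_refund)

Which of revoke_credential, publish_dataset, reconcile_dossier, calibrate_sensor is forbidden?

Premise 6 is F(¬hold_funds), i.e. O(hold_funds).
The contrapositive of premise 7 (O(countersign_permit ⊃ ¬hold_funds)) is O(hold_funds ⊃ ¬countersign_permit), and O(hold_funds) is already established, so O(¬countersign_permit).
With premise 10, O(¬countersign_permit ⊃ ¬issue_refund), the K-axiom yields O(¬issue_refund).
Premise 3 is O(¬reconcile_dossier ⊃ issue_refund); contrapositively O(¬issue_refund ⊃ reconcile_dossier). Since O(¬issue_refund) holds, K gives O(reconcile_dossier).
The contrapositive of premise 2 (O(calibrate_sensor ⊃ ¬reconcile_dossier)) is O(reconcile_dossier ⊃ ¬calibrate_sensor), and O(reconcile_dossier) is already established, so O(¬calibrate_sensor).
So O(¬calibrate_sensor) holds, i.e. calibrate_sensor is forbidden. None of the other listed options is forbidden under the premises.

calibrate_sensor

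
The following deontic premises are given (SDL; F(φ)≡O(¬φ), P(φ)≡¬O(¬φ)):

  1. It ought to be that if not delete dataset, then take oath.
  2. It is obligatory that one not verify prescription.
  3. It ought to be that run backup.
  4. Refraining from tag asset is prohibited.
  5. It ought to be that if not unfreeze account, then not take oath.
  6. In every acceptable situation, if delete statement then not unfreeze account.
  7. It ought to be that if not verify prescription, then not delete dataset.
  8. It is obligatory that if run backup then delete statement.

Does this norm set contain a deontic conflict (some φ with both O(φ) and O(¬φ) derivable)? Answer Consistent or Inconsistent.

Inconsistent

Premise 3 states O(run_backup) outright.
With premise 8, O(run_backup → delete_statement), the K-axiom yields O(delete_statement).
Applying K to premise 6 (O(delete_statement → ¬unfreeze_account)) and O(delete_statement) yields O(¬unfreeze_account).
Applying K to premise 5 (O(¬unfreeze_account → ¬take_oath)) and O(¬unfreeze_account) yields O(¬take_oath).
Premise 1 is O(¬delete_dataset → take_oath); contrapositively O(¬take_oath → delete_dataset). Since O(¬take_oath) holds, K gives O(delete_dataset).
Premise 7, O(¬verify_prescription → ¬delete_dataset), contraposes to O(delete_dataset → verify_prescription); with O(delete_dataset) we get O(verify_prescription).
However, premise 2 gives O(¬verify_prescription).
We now have both O(verify_prescription) and O(¬verify_prescription) — verify_prescription is simultaneously obligatory and forbidden, violating the D-axiom.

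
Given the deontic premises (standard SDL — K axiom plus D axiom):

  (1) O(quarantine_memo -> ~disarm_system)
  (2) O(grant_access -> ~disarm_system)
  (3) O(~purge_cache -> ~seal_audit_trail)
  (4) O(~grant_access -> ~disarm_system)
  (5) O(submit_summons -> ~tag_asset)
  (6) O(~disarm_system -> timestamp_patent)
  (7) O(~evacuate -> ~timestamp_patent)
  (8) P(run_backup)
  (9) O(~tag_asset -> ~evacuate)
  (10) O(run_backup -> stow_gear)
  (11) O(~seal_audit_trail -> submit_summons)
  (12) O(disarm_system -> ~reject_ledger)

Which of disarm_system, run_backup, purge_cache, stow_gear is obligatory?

purge_cache

By case analysis on ~grant_access: premise 4 gives O(~grant_access -> ~disarm_system) and premise 2 gives O(grant_access -> ~disarm_system), so O(~disarm_system) either way.
Applying K to premise 6 (O(~disarm_system -> timestamp_patent)) and O(~disarm_system) yields O(timestamp_patent).
Premise 7, O(~evacuate -> ~timestamp_patent), contraposes to O(timestamp_patent -> evacuate); with O(timestamp_patent) we get O(evacuate).
Premise 9, O(~tag_asset -> ~evacuate), contraposes to O(evacuate -> tag_asset); with O(evacuate) we get O(tag_asset).
The contrapositive of premise 5 (O(submit_summons -> ~tag_asset)) is O(tag_asset -> ~submit_summons), and O(tag_asset) is already established, so O(~submit_summons).
Premise 11, O(~seal_audit_trail -> submit_summons), contraposes to O(~submit_summons -> seal_audit_trail); with O(~submit_summons) we get O(seal_audit_trail).
Premise 3 is O(~purge_cache -> ~seal_audit_trail); contrapositively O(seal_audit_trail -> purge_cache). Since O(seal_audit_trail) holds, K gives O(purge_cache).
So O(purge_cache) holds — purge_cache is obligatory. None of the other listed options is made obligatory by any chain of premises.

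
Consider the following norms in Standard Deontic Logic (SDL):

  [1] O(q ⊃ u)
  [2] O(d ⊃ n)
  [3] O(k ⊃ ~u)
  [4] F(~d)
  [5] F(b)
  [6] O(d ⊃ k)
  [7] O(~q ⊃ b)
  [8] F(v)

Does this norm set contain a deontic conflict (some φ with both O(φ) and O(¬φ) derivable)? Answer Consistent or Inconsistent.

Premise 5 is F(b), i.e. O(~b).
Premise 7 is O(~q ⊃ b); contrapositively O(~b ⊃ q). Since O(~b) holds, K gives O(q).
Premise 1 is O(q ⊃ u); since O(q), deontic closure gives O(u).
Premise 3 is O(k ⊃ ~u); contrapositively O(u ⊃ ~k). Since O(u) holds, K gives O(~k).
Premise 6 is O(d ⊃ k); contrapositively O(~k ⊃ ~d). Since O(~k) holds, K gives O(~d).
Yet premise 4 is F(~d), i.e. O(d).
We now have both O(~d) and O(d) — d is simultaneously obligatory and forbidden, violating the D-axiom.

Inconsistent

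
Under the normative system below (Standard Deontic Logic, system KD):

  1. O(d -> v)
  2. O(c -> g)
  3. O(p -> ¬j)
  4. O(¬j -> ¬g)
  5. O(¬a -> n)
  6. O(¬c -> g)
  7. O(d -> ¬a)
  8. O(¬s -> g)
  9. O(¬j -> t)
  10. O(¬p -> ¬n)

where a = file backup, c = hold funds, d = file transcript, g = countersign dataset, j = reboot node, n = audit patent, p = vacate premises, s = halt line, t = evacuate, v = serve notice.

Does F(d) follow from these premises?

Premises 2 and 6 are O(c -> g) and O(¬c -> g); every ideal world satisfies c or ¬c, so in either case g holds — hence O(g).
Premise 4, O(¬j -> ¬g), contraposes to O(g -> j); with O(g) we get O(j).
Premise 3 is O(p -> ¬j); contrapositively O(j -> ¬p). Since O(j) holds, K gives O(¬p).
With premise 10, O(¬p -> ¬n), the K-axiom yields O(¬n).
Premise 5 is O(¬a -> n); contrapositively O(¬n -> a). Since O(¬n) holds, K gives O(a).
Premise 7 is O(d -> ¬a); contrapositively O(a -> ¬d). Since O(a) holds, K gives O(¬d).
Premises 1, 8, 9 do not contribute to this derivation.
So O(¬d) holds, i.e. F(d). The claim follows.

Yes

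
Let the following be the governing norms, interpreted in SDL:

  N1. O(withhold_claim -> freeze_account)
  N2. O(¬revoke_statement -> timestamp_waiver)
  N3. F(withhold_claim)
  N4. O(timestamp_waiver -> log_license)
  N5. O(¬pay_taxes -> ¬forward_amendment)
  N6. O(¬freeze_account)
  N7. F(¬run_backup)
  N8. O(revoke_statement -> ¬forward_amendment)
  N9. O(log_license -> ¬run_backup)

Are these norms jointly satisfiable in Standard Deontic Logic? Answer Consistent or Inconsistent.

Premise 1 is O(withhold_claim -> freeze_account), but O(withhold_claim) is not derivable from the premises, so it does not yield O(freeze_account).
So O(freeze_account) is not derivable, and the apparent clash with O(¬freeze_account) does not arise.
A world satisfying every obligation exists (e.g. forward_amendment=false, freeze_account=false, log_license=false, pay_taxes=false, revoke_statement=true, run_backup=true, timestamp_waiver=false, withhold_claim=false); no atom is both obligatory and forbidden, so the set is consistent.

Consistent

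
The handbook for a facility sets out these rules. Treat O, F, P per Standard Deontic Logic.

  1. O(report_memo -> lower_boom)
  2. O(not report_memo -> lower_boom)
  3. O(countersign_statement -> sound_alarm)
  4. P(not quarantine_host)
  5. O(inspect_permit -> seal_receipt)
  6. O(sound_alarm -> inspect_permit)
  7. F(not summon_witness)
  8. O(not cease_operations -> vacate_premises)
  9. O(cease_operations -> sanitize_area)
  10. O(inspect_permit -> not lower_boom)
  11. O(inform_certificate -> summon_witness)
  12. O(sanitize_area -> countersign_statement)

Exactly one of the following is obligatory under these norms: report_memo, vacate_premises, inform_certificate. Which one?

Premises 1 and 2 are O(report_memo -> lower_boom) and O(not report_memo -> lower_boom); every ideal world satisfies report_memo or not report_memo, so in either case lower_boom holds — hence O(lower_boom).
The contrapositive of premise 10 (O(inspect_permit -> not lower_boom)) is O(lower_boom -> not inspect_permit), and O(lower_boom) is already established, so O(not inspect_permit).
The contrapositive of premise 6 (O(sound_alarm -> inspect_permit)) is O(not inspect_permit -> not sound_alarm), and O(not inspect_permit) is already established, so O(not sound_alarm).
Premise 3 is O(countersign_statement -> sound_alarm); contrapositively O(not sound_alarm -> not countersign_statement). Since O(not sound_alarm) holds, K gives O(not countersign_statement).
The contrapositive of premise 12 (O(sanitize_area -> countersign_statement)) is O(not countersign_statement -> not sanitize_area), and O(not countersign_statement) is already established, so O(not sanitize_area).
Premise 9, O(cease_operations -> sanitize_area), contraposes to O(not sanitize_area -> not cease_operations); with O(not sanitize_area) we get O(not cease_operations).
Premise 8 is O(not cease_operations -> vacate_premises); since O(not cease_operations), deontic closure gives O(vacate_premises).
So O(vacate_premises) holds — vacate_premises is obligatory. None of the other listed options is made obligatory by any chain of premises.

vacate_premises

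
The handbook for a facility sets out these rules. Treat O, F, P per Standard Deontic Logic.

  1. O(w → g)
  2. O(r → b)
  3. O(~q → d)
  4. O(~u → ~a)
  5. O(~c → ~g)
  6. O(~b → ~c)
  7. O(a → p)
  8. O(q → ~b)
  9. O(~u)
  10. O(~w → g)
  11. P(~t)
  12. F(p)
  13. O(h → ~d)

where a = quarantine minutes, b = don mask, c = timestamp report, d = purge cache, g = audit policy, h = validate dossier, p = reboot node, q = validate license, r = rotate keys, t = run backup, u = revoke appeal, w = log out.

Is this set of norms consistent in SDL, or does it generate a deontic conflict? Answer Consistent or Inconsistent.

Consistent

Premise 7 is O(a → p), but O(a) is not derivable from the premises, so it does not yield O(p).
So O(p) is not derivable, and the apparent clash with O(~p) does not arise.
A world satisfying every obligation exists (e.g. a=false, b=true, c=true, d=true, g=true, h=false, p=false, q=false, r=false, t=false, u=false, w=false); no atom is both obligatory and forbidden, so the set is consistent.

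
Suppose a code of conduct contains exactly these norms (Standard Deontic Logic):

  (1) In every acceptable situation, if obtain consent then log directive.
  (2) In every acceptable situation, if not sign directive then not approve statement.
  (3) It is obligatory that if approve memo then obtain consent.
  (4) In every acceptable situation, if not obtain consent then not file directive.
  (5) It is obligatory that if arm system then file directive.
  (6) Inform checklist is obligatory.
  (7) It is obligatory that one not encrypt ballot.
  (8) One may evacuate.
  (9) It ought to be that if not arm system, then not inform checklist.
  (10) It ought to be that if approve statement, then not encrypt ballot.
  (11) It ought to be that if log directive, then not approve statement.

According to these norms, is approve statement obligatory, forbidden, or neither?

Forbidden

From premise 6 we have O(inform_checklist).
The contrapositive of premise 9 (O(¬arm_system → ¬inform_checklist)) is O(inform_checklist → arm_system), and O(inform_checklist) is already established, so O(arm_system).
Premise 5 is O(arm_system → file_directive); since O(arm_system), deontic closure gives O(file_directive).
The contrapositive of premise 4 (O(¬obtain_consent → ¬file_directive)) is O(file_directive → obtain_consent), and O(file_directive) is already established, so O(obtain_consent).
From O(obtain_consent) and premise 1, O(obtain_consent → log_directive), we obtain O(log_directive).
Premise 11 is O(log_directive → ¬approve_statement); since O(log_directive), deontic closure gives O(¬approve_statement).
Premises 2, 3, 7, 8, 10 do not contribute to this derivation.
Thus O(¬approve_statement), which is F(approve_statement): approve_statement is forbidden.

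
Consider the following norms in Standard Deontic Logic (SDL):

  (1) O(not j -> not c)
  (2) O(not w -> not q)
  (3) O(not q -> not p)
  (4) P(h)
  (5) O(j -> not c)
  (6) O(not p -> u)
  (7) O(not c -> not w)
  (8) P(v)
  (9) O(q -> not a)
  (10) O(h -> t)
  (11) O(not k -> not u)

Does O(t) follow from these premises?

No

Premise 10 is O(h -> t), but O(h) is not derivable from the premises (the permission P(h) asserts only not O(not h), not O(h)), so it does not yield O(t).
No other premise forces O(t). An ideal world satisfying every premise can still have t false, so O(t) is not derivable.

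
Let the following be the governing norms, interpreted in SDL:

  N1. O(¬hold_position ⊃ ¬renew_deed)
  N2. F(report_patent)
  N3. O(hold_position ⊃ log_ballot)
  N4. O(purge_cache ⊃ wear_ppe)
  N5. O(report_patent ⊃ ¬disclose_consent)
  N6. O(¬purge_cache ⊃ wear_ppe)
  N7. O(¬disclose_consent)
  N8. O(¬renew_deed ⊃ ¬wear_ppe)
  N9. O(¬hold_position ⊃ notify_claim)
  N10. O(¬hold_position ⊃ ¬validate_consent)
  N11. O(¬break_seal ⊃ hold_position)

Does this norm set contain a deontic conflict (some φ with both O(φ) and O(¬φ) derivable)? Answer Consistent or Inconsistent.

Consistent

Premise 5 is O(report_patent ⊃ ¬disclose_consent); even if O(¬disclose_consent) held, inferring O(report_patent) would be affirming the consequent — invalid.
So O(report_patent) is not derivable, and the apparent clash with O(¬report_patent) does not arise.
A world satisfying every obligation exists (e.g. break_seal=false, disclose_consent=false, hold_position=true, log_ballot=true, notify_claim=false, purge_cache=false, renew_deed=true, report_patent=false, validate_consent=false, wear_ppe=true); no atom is both obligatory and forbidden, so the set is consistent.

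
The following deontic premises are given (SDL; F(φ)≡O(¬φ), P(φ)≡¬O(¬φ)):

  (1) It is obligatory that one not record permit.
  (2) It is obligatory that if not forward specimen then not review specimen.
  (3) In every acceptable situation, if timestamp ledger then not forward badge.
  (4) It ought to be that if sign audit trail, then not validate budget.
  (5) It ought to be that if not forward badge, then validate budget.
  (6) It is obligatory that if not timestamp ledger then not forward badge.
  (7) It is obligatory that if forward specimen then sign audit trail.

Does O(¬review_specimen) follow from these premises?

Premises 6 and 3 cover both cases: O(¬timestamp_ledger → ¬forward_badge) and O(timestamp_ledger → ¬forward_badge). Since ¬timestamp_ledger ∨ timestamp_ledger is a tautology, O(¬forward_badge) follows.
With premise 5, O(¬forward_badge → validate_budget), the K-axiom yields O(validate_budget).
Premise 4 is O(sign_audit_trail → ¬validate_budget); contrapositively O(validate_budget → ¬sign_audit_trail). Since O(validate_budget) holds, K gives O(¬sign_audit_trail).
Premise 7, O(forward_specimen → sign_audit_trail), contraposes to O(¬sign_audit_trail → ¬forward_specimen); with O(¬sign_audit_trail) we get O(¬forward_specimen).
With premise 2, O(¬forward_specimen → ¬review_specimen), the K-axiom yields O(¬review_specimen).
Premise 1 does not contribute to this derivation.
So O(¬review_specimen) follows.

Yes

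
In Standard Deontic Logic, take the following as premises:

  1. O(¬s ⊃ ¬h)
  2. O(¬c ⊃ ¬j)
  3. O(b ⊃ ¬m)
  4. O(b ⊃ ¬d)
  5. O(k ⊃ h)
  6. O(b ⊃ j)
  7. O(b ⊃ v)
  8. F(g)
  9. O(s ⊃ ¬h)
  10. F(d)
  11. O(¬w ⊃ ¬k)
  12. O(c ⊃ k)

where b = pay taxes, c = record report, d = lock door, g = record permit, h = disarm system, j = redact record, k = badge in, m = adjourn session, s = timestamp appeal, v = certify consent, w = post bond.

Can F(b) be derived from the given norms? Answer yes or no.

Yes

Premises 9 and 1 cover both cases: O(s ⊃ ¬h) and O(¬s ⊃ ¬h). Since s ∨ ¬s is a tautology, O(¬h) follows.
The contrapositive of premise 5 (O(k ⊃ h)) is O(¬h ⊃ ¬k), and O(¬h) is already established, so O(¬k).
The contrapositive of premise 12 (O(c ⊃ k)) is O(¬k ⊃ ¬c), and O(¬k) is already established, so O(¬c).
Applying K to premise 2 (O(¬c ⊃ ¬j)) and O(¬c) yields O(¬j).
Premise 6 is O(b ⊃ j); contrapositively O(¬j ⊃ ¬b). Since O(¬j) holds, K gives O(¬b).
Premises 3, 4, 7, 8, 10, 11 do not contribute to this derivation.
So O(¬b) holds, i.e. F(b). The claim follows.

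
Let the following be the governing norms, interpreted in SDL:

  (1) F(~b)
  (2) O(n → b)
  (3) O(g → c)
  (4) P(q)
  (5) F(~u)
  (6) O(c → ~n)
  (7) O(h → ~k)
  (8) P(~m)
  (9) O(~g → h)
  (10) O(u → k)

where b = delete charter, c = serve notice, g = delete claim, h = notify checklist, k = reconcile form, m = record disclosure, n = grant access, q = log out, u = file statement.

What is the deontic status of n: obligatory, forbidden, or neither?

Premise 5 is F(~u), i.e. O(u).
Premise 10 is O(u → k); since O(u), deontic closure gives O(k).
Premise 7, O(h → ~k), contraposes to O(k → ~h); with O(k) we get O(~h).
Premise 9 is O(~g → h); contrapositively O(~h → g). Since O(~h) holds, K gives O(g).
From O(g) and premise 3, O(g → c), we obtain O(c).
From O(c) and premise 6, O(c → ~n), we obtain O(~n).
Premises 1, 2, 4, 8 do not contribute to this derivation.
Thus O(~n), which is F(n): n is forbidden.

Forbidden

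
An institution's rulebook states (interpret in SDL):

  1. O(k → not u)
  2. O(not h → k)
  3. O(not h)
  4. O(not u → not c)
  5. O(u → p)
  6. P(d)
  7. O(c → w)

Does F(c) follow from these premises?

Premise 3 gives O(not h).
Premise 2 is O(not h → k); since O(not h), deontic closure gives O(k).
From O(k) and premise 1, O(k → not u), we obtain O(not u).
Applying K to premise 4 (O(not u → not c)) and O(not u) yields O(not c).
Premises 5, 6, 7 do not contribute to this derivation.
So O(not c) holds, i.e. F(c). The claim follows.

Yes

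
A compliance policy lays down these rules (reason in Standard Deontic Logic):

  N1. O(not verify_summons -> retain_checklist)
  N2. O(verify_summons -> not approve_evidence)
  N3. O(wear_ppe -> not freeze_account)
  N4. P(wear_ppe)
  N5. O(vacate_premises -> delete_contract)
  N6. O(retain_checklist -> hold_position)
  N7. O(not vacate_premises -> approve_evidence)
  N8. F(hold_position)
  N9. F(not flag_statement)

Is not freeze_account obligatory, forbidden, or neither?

Neither

Premise 3 is O(wear_ppe -> not freeze_account), but O(wear_ppe) is not derivable from the premises (the permission P(wear_ppe) asserts only not O(not wear_ppe), not O(wear_ppe)), so it does not yield O(not freeze_account).
No premise or chain of K-axiom applications forces O(not freeze_account), and none forces O(freeze_account). So not freeze_account is neither obligatory nor forbidden under these norms.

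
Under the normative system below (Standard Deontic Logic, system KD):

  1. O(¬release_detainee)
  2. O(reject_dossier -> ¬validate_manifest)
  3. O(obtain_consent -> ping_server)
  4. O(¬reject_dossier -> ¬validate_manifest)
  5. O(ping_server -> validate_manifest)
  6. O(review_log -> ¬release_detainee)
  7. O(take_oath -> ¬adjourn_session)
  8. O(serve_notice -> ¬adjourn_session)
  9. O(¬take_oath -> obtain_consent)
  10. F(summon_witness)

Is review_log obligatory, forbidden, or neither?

Premise 6 is O(review_log -> ¬release_detainee); even if O(¬release_detainee) held, inferring O(review_log) would be affirming the consequent — invalid.
No premise or chain of K-axiom applications forces O(review_log), and none forces O(¬review_log). So review_log is neither obligatory nor forbidden under these norms.

Neither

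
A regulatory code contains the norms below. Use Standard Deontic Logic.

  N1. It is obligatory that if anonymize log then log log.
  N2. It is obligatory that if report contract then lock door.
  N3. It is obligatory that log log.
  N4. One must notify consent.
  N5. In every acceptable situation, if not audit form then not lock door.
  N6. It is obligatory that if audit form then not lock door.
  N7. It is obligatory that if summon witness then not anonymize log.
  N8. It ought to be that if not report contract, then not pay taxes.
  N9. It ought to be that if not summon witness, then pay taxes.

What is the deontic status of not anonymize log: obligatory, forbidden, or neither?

Obligatory

By case analysis on ¬audit_form: premise 5 gives O(¬audit_form → ¬lock_door) and premise 6 gives O(audit_form → ¬lock_door), so O(¬lock_door) either way.
The contrapositive of premise 2 (O(report_contract → lock_door)) is O(¬lock_door → ¬report_contract), and O(¬lock_door) is already established, so O(¬report_contract).
From O(¬report_contract) and premise 8, O(¬report_contract → ¬pay_taxes), we obtain O(¬pay_taxes).
The contrapositive of premise 9 (O(¬summon_witness → pay_taxes)) is O(¬pay_taxes → summon_witness), and O(¬pay_taxes) is already established, so O(summon_witness).
Applying K to premise 7 (O(summon_witness → ¬anonymize_log)) and O(summon_witness) yields O(¬anonymize_log).
Premises 1, 3, 4 do not contribute to this derivation.
Hence ¬anonymize_log is obligatory.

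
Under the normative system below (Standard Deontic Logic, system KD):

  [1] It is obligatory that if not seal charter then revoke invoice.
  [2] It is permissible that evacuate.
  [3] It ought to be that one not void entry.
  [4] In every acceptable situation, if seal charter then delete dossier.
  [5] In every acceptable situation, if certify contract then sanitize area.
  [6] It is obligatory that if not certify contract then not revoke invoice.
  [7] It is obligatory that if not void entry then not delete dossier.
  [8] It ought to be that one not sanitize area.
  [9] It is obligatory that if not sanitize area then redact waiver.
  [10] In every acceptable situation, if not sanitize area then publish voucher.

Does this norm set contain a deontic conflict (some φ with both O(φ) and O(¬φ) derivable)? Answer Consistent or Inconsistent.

Premise 3 states O(¬void_entry) outright.
With premise 7, O(¬void_entry → ¬delete_dossier), the K-axiom yields O(¬delete_dossier).
Premise 4 is O(seal_charter → delete_dossier); contrapositively O(¬delete_dossier → ¬seal_charter). Since O(¬delete_dossier) holds, K gives O(¬seal_charter).
Premise 1 is O(¬seal_charter → revoke_invoice); since O(¬seal_charter), deontic closure gives O(revoke_invoice).
Premise 6 is O(¬certify_contract → ¬revoke_invoice); contrapositively O(revoke_invoice → certify_contract). Since O(revoke_invoice) holds, K gives O(certify_contract).
From O(certify_contract) and premise 5, O(certify_contract → sanitize_area), we obtain O(sanitize_area).
But premise 8 directly asserts O(¬sanitize_area).
We now have both O(sanitize_area) and O(¬sanitize_area) — sanitize_area is simultaneously obligatory and forbidden, violating the D-axiom.

Inconsistent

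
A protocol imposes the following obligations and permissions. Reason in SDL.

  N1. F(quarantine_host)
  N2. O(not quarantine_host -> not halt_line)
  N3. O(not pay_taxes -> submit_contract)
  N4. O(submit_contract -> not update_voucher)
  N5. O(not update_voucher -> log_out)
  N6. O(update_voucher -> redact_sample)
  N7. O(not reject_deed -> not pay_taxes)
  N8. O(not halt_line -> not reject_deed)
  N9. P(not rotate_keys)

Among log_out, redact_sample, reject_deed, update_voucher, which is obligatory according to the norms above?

log_out

Premise 1 is F(quarantine_host), i.e. O(not quarantine_host).
Premise 2 is O(not quarantine_host -> not halt_line); since O(not quarantine_host), deontic closure gives O(not halt_line).
With premise 8, O(not halt_line -> not reject_deed), the K-axiom yields O(not reject_deed).
Premise 7 is O(not reject_deed -> not pay_taxes); since O(not reject_deed), deontic closure gives O(not pay_taxes).
With premise 3, O(not pay_taxes -> submit_contract), the K-axiom yields O(submit_contract).
From O(submit_contract) and premise 4, O(submit_contract -> not update_voucher), we obtain O(not update_voucher).
Premise 5 is O(not update_voucher -> log_out); since O(not update_voucher), deontic closure gives O(log_out).
So O(log_out) holds — log_out is obligatory. None of the other listed options is made obligatory by any chain of premises.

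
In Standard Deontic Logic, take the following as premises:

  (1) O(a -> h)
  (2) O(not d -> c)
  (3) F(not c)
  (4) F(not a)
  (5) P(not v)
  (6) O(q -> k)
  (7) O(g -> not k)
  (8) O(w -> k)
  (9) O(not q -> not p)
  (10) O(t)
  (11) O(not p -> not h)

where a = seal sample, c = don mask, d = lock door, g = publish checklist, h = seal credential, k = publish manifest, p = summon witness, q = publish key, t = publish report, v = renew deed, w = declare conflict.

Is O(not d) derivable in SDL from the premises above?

Premise 2 is O(not d -> c); even if O(c) held, inferring O(not d) would be affirming the consequent — invalid.
No other premise forces O(not d). An ideal world satisfying every premise can still have not d false, so O(not d) is not derivable.

No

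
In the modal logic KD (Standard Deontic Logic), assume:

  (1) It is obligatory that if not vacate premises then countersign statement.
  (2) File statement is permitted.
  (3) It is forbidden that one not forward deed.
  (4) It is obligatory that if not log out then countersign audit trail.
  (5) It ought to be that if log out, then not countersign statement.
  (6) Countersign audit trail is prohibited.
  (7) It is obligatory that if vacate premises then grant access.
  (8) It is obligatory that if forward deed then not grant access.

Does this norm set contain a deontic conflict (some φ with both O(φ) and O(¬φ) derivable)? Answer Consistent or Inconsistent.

Premise 6, F(countersign_audit_trail), is equivalent to O(¬countersign_audit_trail).
The contrapositive of premise 4 (O(¬log_out → countersign_audit_trail)) is O(¬countersign_audit_trail → log_out), and O(¬countersign_audit_trail) is already established, so O(log_out).
Premise 5 is O(log_out → ¬countersign_statement); since O(log_out), deontic closure gives O(¬countersign_statement).
Premise 1, O(¬vacate_premises → countersign_statement), contraposes to O(¬countersign_statement → vacate_premises); with O(¬countersign_statement) we get O(vacate_premises).
Premise 7 is O(vacate_premises → grant_access); since O(vacate_premises), deontic closure gives O(grant_access).
Premise 8, O(forward_deed → ¬grant_access), contraposes to O(grant_access → ¬forward_deed); with O(grant_access) we get O(¬forward_deed).
But premise 3, F(¬forward_deed), means O(forward_deed).
We now have both O(¬forward_deed) and O(forward_deed) — forward_deed is simultaneously obligatory and forbidden, violating the D-axiom.

Inconsistent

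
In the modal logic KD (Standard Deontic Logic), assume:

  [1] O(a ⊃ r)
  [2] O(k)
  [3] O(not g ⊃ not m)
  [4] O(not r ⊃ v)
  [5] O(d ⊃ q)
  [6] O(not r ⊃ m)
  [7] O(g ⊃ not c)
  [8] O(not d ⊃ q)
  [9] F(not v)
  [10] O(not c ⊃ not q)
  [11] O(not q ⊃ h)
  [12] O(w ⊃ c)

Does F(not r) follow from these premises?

By case analysis on d: premise 5 gives O(d ⊃ q) and premise 8 gives O(not d ⊃ q), so O(q) either way.
Premise 10, O(not c ⊃ not q), contraposes to O(q ⊃ c); with O(q) we get O(c).
The contrapositive of premise 7 (O(g ⊃ not c)) is O(c ⊃ not g), and O(c) is already established, so O(not g).
With premise 3, O(not g ⊃ not m), the K-axiom yields O(not m).
The contrapositive of premise 6 (O(not r ⊃ m)) is O(not m ⊃ r), and O(not m) is already established, so O(r).
Premises 1, 2, 4, 9, 11, 12 do not contribute to this derivation.
So O(r) holds, i.e. F(not r). The claim follows.

Yes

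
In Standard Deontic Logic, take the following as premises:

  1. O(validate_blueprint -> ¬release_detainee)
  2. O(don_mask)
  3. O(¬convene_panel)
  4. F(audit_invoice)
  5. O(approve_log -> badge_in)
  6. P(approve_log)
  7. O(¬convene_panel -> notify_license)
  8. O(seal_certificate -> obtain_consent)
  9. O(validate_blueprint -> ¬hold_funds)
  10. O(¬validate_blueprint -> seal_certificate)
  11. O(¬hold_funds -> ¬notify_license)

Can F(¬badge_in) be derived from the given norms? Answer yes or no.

No

Premise 5 is O(approve_log -> badge_in), but O(approve_log) is not derivable from the premises (the permission P(approve_log) asserts only ¬O(¬approve_log), not O(approve_log)), so it does not yield O(badge_in).
No other premise forces O(badge_in). An ideal world satisfying every premise can still have ¬badge_in true, so F(¬badge_in) is not derivable.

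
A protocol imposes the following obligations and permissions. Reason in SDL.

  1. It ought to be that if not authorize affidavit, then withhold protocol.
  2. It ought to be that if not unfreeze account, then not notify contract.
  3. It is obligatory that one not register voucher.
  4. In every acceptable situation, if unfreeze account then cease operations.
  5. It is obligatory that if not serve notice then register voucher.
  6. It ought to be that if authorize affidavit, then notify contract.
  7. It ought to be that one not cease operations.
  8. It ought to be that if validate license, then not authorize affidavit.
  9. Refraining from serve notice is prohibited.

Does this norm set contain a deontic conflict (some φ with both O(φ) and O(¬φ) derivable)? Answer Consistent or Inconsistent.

Consistent

Premise 5 is O(¬serve_notice → register_voucher), but O(¬serve_notice) is not derivable from the premises, so it does not yield O(register_voucher).
So O(register_voucher) is not derivable, and the apparent clash with O(¬register_voucher) does not arise.
A world satisfying every obligation exists (e.g. authorize_affidavit=false, cease_operations=false, notify_contract=false, register_voucher=false, serve_notice=true, unfreeze_account=false, validate_license=false, withhold_protocol=true); no atom is both obligatory and forbidden, so the set is consistent.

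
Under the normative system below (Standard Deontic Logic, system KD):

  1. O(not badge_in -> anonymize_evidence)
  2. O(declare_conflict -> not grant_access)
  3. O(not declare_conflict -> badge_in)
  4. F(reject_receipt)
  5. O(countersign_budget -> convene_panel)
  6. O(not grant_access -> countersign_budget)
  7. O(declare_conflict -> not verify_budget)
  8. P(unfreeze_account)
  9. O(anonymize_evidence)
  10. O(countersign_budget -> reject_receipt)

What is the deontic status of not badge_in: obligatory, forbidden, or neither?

F(reject_receipt) at premise 4 means O(not reject_receipt).
The contrapositive of premise 10 (O(countersign_budget -> reject_receipt)) is O(not reject_receipt -> not countersign_budget), and O(not reject_receipt) is already established, so O(not countersign_budget).
Premise 6 is O(not grant_access -> countersign_budget); contrapositively O(not countersign_budget -> grant_access). Since O(not countersign_budget) holds, K gives O(grant_access).
The contrapositive of premise 2 (O(declare_conflict -> not grant_access)) is O(grant_access -> not declare_conflict), and O(grant_access) is already established, so O(not declare_conflict).
From O(not declare_conflict) and premise 3, O(not declare_conflict -> badge_in), we obtain O(badge_in).
Premises 1, 5, 7, 8, 9 do not contribute to this derivation.
Thus O(badge_in), which is F(not badge_in): not badge_in is forbidden.

Forbidden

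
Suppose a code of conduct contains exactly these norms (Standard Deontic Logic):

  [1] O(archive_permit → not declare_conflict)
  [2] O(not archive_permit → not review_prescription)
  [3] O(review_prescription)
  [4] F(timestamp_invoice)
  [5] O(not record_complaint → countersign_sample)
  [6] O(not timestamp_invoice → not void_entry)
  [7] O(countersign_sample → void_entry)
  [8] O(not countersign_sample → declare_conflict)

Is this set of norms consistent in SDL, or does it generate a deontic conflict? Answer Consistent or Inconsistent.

Premise 3 gives O(review_prescription).
Premise 2, O(not archive_permit → not review_prescription), contraposes to O(review_prescription → archive_permit); with O(review_prescription) we get O(archive_permit).
Premise 1 is O(archive_permit → not declare_conflict); since O(archive_permit), deontic closure gives O(not declare_conflict).
Premise 8, O(not countersign_sample → declare_conflict), contraposes to O(not declare_conflict → countersign_sample); with O(not declare_conflict) we get O(countersign_sample).
From O(countersign_sample) and premise 7, O(countersign_sample → void_entry), we obtain O(void_entry).
Premise 6 is O(not timestamp_invoice → not void_entry); contrapositively O(void_entry → timestamp_invoice). Since O(void_entry) holds, K gives O(timestamp_invoice).
But premise 4, F(timestamp_invoice), means O(not timestamp_invoice).
We now have both O(timestamp_invoice) and O(not timestamp_invoice) — timestamp_invoice is simultaneously obligatory and forbidden, violating the D-axiom.

Inconsistent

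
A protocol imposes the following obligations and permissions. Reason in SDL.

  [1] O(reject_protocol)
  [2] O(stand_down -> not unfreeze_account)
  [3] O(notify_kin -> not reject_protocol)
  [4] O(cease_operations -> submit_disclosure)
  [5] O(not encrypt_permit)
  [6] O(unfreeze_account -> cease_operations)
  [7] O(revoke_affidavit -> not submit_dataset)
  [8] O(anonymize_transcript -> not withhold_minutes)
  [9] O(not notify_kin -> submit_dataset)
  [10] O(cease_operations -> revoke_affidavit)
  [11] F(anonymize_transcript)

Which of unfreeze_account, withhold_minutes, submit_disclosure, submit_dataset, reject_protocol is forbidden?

Premise 1 states O(reject_protocol) outright.
Premise 3, O(notify_kin -> not reject_protocol), contraposes to O(reject_protocol -> not notify_kin); with O(reject_protocol) we get O(not notify_kin).
Premise 9 is O(not notify_kin -> submit_dataset); since O(not notify_kin), deontic closure gives O(submit_dataset).
The contrapositive of premise 7 (O(revoke_affidavit -> not submit_dataset)) is O(submit_dataset -> not revoke_affidavit), and O(submit_dataset) is already established, so O(not revoke_affidavit).
Premise 10, O(cease_operations -> revoke_affidavit), contraposes to O(not revoke_affidavit -> not cease_operations); with O(not revoke_affidavit) we get O(not cease_operations).
The contrapositive of premise 6 (O(unfreeze_account -> cease_operations)) is O(not cease_operations -> not unfreeze_account), and O(not cease_operations) is already established, so O(not unfreeze_account).
So O(not unfreeze_account) holds, i.e. unfreeze_account is forbidden. None of the other listed options is forbidden under the premises.

unfreeze_account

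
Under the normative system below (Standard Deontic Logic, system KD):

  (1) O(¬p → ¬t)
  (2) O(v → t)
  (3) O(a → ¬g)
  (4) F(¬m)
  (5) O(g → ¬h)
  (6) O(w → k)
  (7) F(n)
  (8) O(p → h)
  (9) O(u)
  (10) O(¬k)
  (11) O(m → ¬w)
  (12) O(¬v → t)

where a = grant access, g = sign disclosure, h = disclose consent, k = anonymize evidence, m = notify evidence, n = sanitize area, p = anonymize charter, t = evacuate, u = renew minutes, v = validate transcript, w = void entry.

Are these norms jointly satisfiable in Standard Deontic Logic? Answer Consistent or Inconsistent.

Consistent

Premise 6 is O(w → k), but O(w) is not derivable from the premises, so it does not yield O(k).
So O(k) is not derivable, and the apparent clash with O(¬k) does not arise.
A world satisfying every obligation exists (e.g. a=false, g=false, h=true, k=false, m=true, n=false, p=true, t=true, u=true, v=false, w=false); no atom is both obligatory and forbidden, so the set is consistent.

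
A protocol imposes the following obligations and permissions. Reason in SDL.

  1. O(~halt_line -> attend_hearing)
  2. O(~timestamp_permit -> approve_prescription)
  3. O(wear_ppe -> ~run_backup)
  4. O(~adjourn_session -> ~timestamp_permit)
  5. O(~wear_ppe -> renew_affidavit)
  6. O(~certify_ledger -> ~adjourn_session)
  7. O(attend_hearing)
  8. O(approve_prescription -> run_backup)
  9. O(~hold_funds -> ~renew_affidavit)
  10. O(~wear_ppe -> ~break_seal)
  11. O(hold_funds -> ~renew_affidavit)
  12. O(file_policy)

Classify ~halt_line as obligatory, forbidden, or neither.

Neither

Premise 1 is O(~halt_line -> attend_hearing); even if O(attend_hearing) held, inferring O(~halt_line) would be affirming the consequent — invalid.
No premise or chain of K-axiom applications forces O(~halt_line), and none forces O(halt_line). So ~halt_line is neither obligatory nor forbidden under these norms.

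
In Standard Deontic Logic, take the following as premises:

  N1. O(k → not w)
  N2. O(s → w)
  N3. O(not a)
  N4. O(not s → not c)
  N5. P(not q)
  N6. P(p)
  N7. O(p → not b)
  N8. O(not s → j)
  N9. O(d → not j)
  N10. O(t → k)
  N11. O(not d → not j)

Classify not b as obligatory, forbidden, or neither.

Premise 7 is O(p → not b), but O(p) is not derivable from the premises (the permission P(p) asserts only not O(not p), not O(p)), so it does not yield O(not b).
No premise or chain of K-axiom applications forces O(not b), and none forces O(b). So not b is neither obligatory nor forbidden under these norms.

Neither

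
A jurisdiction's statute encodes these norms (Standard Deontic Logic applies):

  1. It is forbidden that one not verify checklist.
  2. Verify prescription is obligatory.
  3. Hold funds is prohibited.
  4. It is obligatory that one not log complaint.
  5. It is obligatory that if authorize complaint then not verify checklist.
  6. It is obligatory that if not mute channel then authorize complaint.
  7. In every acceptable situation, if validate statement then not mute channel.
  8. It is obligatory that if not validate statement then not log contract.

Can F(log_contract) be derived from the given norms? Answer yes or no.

Yes

F(¬verify_checklist) at premise 1 means O(verify_checklist).
Premise 5 is O(authorize_complaint → ¬verify_checklist); contrapositively O(verify_checklist → ¬authorize_complaint). Since O(verify_checklist) holds, K gives O(¬authorize_complaint).
Premise 6, O(¬mute_channel → authorize_complaint), contraposes to O(¬authorize_complaint → mute_channel); with O(¬authorize_complaint) we get O(mute_channel).
The contrapositive of premise 7 (O(validate_statement → ¬mute_channel)) is O(mute_channel → ¬validate_statement), and O(mute_channel) is already established, so O(¬validate_statement).
From O(¬validate_statement) and premise 8, O(¬validate_statement → ¬log_contract), we obtain O(¬log_contract).
Premises 2, 3, 4 do not contribute to this derivation.
So O(¬log_contract) holds, i.e. F(log_contract). The claim follows.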